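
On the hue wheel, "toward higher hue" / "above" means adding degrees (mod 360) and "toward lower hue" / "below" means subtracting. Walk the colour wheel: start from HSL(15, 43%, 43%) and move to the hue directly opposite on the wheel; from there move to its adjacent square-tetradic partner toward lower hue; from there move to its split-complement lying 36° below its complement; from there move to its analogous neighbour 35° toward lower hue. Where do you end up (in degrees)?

+180° (complement): 15 + 180 = 195°
−90° (square ↓): 195 − 90 = 105°
+144° (split-comp 36° ↓): 105 + 144 = 249°
−35° (analog 35° ↓): 249 − 35 = 214°

214°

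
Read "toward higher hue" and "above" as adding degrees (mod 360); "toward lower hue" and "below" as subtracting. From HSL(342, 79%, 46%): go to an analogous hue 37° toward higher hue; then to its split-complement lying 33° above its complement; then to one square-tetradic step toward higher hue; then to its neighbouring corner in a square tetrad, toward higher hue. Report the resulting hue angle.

+37° (analog 37° ↑): 342 + 37 = 379 → 379 − 360 = 19°
+213° (split-comp 33° ↑): 19 + 213 = 232°
+90° (square ↑): 232 + 90 = 322°
+90° (square ↑): 322 + 90 = 412 → 412 − 360 = 52°

52°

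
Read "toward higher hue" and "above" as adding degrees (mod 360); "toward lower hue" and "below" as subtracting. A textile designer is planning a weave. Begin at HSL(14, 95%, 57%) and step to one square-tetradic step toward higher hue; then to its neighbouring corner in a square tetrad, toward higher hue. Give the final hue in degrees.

194°

+90° (square ↑): 14 + 90 = 104°
+90° (square ↑): 104 + 90 = 194°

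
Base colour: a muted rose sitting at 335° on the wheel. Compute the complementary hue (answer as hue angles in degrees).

The complement sits 180° across the wheel.
335 + 180 = 515 → 515 − 360 = 155°

155°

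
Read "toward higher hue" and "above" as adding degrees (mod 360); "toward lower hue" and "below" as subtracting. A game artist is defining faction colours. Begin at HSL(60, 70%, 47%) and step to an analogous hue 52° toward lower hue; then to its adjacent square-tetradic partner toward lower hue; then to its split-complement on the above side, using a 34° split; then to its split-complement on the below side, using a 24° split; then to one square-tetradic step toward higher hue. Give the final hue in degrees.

−52° (analog 52° ↓): 60 − 52 = 8°
−90° (square ↓): 8 − 90 = -82 → -82 + 360 = 278°
+214° (split-comp 34° ↑): 278 + 214 = 492 → 492 − 360 = 132°
+156° (split-comp 24° ↓): 132 + 156 = 288°
+90° (square ↑): 288 + 90 = 378 → 378 − 360 = 18°

18°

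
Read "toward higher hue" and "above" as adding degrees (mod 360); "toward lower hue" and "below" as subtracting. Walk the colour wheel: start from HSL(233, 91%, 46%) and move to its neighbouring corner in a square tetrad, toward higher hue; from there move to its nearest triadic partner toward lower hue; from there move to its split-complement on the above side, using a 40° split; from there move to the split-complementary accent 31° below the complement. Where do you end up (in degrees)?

212°

+90° (square ↑): 233 + 90 = 323°
−120° (triadic ↓): 323 − 120 = 203°
+220° (split-comp 40° ↑): 203 + 220 = 423 → 423 − 360 = 63°
+149° (split-comp 31° ↓): 63 + 149 = 212°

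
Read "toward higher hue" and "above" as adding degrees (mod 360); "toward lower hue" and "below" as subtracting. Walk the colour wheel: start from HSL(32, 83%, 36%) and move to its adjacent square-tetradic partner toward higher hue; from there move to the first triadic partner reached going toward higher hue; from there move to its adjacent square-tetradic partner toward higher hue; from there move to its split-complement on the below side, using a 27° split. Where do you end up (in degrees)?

+90° (square ↑): 32 + 90 = 122°
+120° (triadic ↑): 122 + 120 = 242°
+90° (square ↑): 242 + 90 = 332°
+153° (split-comp 27° ↓): 332 + 153 = 485 → 485 − 360 = 125°

125°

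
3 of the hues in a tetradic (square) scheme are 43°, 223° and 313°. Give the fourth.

A square tetradic scheme places four hues every 90°.
The full set through 43° is {43°, 133°, 223°, 313°}.
Given {43°, 223°, 313°}, the missing hue is 133°.

133°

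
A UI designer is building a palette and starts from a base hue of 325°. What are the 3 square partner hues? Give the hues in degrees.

55°, 145°, and 235°

325 + 90 = 415 → 415 − 360 = 55°
325 + 180 = 505 → 505 − 360 = 145°
325 + 270 = 595 → 595 − 360 = 235°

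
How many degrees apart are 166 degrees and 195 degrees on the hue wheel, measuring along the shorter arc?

29°

|166 − 195| = 29.
29 ≤ 180, so the shorter arc is 29°.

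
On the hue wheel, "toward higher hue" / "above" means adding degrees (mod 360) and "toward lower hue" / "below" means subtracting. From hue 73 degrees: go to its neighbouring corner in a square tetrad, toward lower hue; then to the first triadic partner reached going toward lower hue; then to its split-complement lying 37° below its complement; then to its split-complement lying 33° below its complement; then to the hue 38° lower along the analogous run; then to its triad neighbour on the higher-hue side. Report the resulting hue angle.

square ↓ −90°: 73 − 90 = -17 → -17 + 360 = 343°
triadic ↓ −120°: 343 − 120 = 223°
split-comp 37° ↓ +143°: 223 + 143 = 366 → 366 − 360 = 6°
split-comp 33° ↓ +147°: 6 + 147 = 153°
analog 38° ↓ −38°: 153 − 38 = 115°
triadic ↑ +120°: 115 + 120 = 235°

235°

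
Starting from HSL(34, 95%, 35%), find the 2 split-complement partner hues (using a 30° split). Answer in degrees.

Complement of 34 deg: 34 + 180 = 214°
214 − 30 = 184°
214 + 30 = 244°

184° and 244°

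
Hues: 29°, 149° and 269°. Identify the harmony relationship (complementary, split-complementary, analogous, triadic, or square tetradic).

triadic

Sort the hues: 29°, 149°, 269°.
Successive gaps around the wheel: 120°, 120°, 120°.
Three hues equally spaced 120° apart form a triad.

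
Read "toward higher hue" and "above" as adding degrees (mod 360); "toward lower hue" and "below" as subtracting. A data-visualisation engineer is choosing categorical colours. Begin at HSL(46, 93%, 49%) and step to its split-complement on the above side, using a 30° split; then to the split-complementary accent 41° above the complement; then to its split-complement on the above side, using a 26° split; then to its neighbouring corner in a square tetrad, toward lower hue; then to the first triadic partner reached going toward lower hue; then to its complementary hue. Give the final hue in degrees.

split-comp 30° ↑ +210°: 46 + 210 = 256°
split-comp 41° ↑ +221°: 256 + 221 = 477 → 477 − 360 = 117°
split-comp 26° ↑ +206°: 117 + 206 = 323°
square ↓ −90°: 323 − 90 = 233°
triadic ↓ −120°: 233 − 120 = 113°
complement +180°: 113 + 180 = 293°

293°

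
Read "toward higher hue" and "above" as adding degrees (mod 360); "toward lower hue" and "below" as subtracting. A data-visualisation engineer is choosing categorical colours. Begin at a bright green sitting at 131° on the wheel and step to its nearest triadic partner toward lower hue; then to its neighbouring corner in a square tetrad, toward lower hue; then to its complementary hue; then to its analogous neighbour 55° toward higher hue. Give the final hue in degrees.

156°

−120° (triadic ↓): 131 − 120 = 11°
−90° (square ↓): 11 − 90 = -79 → -79 + 360 = 281°
+180° (complement): 281 + 180 = 461 → 461 − 360 = 101°
+55° (analog 55° ↑): 101 + 55 = 156°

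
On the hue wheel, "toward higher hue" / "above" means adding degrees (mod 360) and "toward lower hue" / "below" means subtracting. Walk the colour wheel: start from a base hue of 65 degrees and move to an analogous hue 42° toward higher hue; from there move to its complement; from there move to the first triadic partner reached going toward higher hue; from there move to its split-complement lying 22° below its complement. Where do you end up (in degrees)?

+42° (analog 42° ↑): 65 + 42 = 107°
+180° (complement): 107 + 180 = 287°
+120° (triadic ↑): 287 + 120 = 407 → 407 − 360 = 47°
+158° (split-comp 22° ↓): 47 + 158 = 205°

205°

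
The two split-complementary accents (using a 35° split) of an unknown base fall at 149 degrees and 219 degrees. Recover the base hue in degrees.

4°

The accents sit 35° either side of the complement, so the complement is their short-arc midpoint on the wheel.
Short-arc midpoint of 149° and 219°: 184°.
Base is 180° from the complement: 184 − 180 = 4°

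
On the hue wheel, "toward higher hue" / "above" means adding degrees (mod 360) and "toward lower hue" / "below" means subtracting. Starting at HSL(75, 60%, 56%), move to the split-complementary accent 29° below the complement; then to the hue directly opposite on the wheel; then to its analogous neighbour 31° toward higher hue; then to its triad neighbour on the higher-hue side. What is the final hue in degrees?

197°

75 + 151 = 226°   (split-comp 29° ↓)
226 + 180 = 406 → 406 − 360 = 46°   (complement)
46 + 31 = 77°   (analog 31° ↑)
77 + 120 = 197°   (triadic ↑)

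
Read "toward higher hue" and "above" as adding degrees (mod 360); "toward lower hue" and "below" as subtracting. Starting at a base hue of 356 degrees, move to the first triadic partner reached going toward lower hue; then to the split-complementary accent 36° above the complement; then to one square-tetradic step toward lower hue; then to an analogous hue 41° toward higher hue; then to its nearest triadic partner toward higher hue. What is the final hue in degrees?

163°

triadic ↓ −120°: 356 − 120 = 236°
split-comp 36° ↑ +216°: 236 + 216 = 452 → 452 − 360 = 92°
square ↓ −90°: 92 − 90 = 2°
analog 41° ↑ +41°: 2 + 41 = 43°
triadic ↑ +120°: 43 + 120 = 163°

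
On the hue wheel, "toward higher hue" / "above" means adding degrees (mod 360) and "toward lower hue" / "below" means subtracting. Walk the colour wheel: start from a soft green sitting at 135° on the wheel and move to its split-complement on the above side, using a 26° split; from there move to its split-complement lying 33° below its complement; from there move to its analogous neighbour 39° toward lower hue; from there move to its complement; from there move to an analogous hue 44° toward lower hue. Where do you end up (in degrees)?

225°

split-comp 26° ↑ +206°: 135 + 206 = 341°
split-comp 33° ↓ +147°: 341 + 147 = 488 → 488 − 360 = 128°
analog 39° ↓ −39°: 128 − 39 = 89°
complement +180°: 89 + 180 = 269°
analog 44° ↓ −44°: 269 − 44 = 225°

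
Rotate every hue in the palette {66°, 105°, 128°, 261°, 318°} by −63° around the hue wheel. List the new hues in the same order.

3°, 42°, 65°, 198°, 255°

66 − 63 = 3°
105 − 63 = 42°
128 − 63 = 65°
261 − 63 = 198°
318 − 63 = 255°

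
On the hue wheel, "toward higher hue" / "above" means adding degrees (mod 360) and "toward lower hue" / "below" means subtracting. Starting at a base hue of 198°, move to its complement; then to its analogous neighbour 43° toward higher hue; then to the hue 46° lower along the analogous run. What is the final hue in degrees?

+180° (complement): 198 + 180 = 378 → 378 − 360 = 18°
+43° (analog 43° ↑): 18 + 43 = 61°
−46° (analog 46° ↓): 61 − 46 = 15°

15°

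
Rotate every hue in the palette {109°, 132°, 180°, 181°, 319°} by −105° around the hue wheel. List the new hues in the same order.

4°, 27°, 75°, 76°, 214°

109 − 105 = 4°
132 − 105 = 27°
180 − 105 = 75°
181 − 105 = 76°
319 − 105 = 214°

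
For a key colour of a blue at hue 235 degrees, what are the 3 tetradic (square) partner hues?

A square tetradic scheme places four hues every 90°.
235 + 90 = 325°
235 + 180 = 415 → 415 − 360 = 55°
235 + 270 = 505 → 505 − 360 = 145°

325°, 55°, 145°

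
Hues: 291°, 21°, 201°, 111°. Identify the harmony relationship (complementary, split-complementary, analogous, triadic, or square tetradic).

Sort the hues: 21°, 111°, 201°, 291°.
Successive gaps around the wheel: 90°, 90°, 90°, 90°.
Four hues every 90° form a square tetradic scheme.

square tetradic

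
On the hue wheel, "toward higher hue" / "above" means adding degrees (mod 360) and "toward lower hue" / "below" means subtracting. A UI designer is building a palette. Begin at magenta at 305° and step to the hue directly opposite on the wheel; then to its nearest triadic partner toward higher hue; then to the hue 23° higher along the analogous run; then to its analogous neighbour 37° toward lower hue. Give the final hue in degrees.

231°

complement +180°: 305 + 180 = 485 → 485 − 360 = 125°
triadic ↑ +120°: 125 + 120 = 245°
analog 23° ↑ +23°: 245 + 23 = 268°
analog 37° ↓ −37°: 268 − 37 = 231°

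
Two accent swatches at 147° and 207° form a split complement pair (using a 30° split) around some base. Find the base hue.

The accents sit 30° either side of the complement, so the complement is their short-arc midpoint on the wheel.
Short-arc midpoint of 147° and 207°: 177°.
Base is 180° from the complement: 177 − 180 = -3 → -3 + 360 = 357°

357°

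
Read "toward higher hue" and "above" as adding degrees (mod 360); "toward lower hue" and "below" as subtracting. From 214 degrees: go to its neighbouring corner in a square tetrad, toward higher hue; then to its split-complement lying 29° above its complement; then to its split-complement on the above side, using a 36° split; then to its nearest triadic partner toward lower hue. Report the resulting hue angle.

+90° (square ↑): 214 + 90 = 304°
+209° (split-comp 29° ↑): 304 + 209 = 513 → 513 − 360 = 153°
+216° (split-comp 36° ↑): 153 + 216 = 369 → 369 − 360 = 9°
−120° (triadic ↓): 9 − 120 = -111 → -111 + 360 = 249°

249°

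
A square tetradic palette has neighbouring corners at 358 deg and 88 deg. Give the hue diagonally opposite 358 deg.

178°

A square tetradic scheme places four hues 90° apart; opposite corners are 180° apart.
358 + 180 = 538 → 538 − 360 = 178°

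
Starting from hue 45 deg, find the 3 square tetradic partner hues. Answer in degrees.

135°, 225° and 315°

A square tetradic scheme places four hues every 90°.
45 + 90 = 135°
45 + 180 = 225°
45 + 270 = 315°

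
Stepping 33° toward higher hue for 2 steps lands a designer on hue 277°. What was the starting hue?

211°

2 steps of 33° (toward higher hue) give a net shift of +66°.
Start = end − shift: 277 − 66 = 211°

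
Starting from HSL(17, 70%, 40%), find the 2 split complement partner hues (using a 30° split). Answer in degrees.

167° and 227°

Split-complementary hues sit 30° either side of the complement.
Complement of 17 deg: 17 + 180 = 197°
197 − 30 = 167°
197 + 30 = 227°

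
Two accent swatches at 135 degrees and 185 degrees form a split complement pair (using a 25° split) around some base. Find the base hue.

The accents sit 25° either side of the complement, so the complement is their short-arc midpoint on the wheel.
Short-arc midpoint of 135° and 185°: 160°.
Base is 180° from the complement: 160 − 180 = -20 → -20 + 360 = 340°

340°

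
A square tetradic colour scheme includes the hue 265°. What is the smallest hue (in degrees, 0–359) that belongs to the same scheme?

85°

A square tetradic scheme places four hues every 90°.
The full set through 265° is {85°, 175°, 265°, 355°}.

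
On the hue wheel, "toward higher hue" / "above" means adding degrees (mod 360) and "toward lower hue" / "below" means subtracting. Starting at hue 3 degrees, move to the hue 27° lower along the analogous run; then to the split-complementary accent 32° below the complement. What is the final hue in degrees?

3 − 27 = -24 → -24 + 360 = 336°   (analog 27° ↓)
336 + 148 = 484 → 484 − 360 = 124°   (split-comp 32° ↓)

124°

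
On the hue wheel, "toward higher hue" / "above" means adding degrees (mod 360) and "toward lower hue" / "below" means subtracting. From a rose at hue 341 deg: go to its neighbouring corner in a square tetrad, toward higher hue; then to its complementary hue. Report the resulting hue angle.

251°

341 + 90 = 431 → 431 − 360 = 71°   (square ↑)
71 + 180 = 251°   (complement)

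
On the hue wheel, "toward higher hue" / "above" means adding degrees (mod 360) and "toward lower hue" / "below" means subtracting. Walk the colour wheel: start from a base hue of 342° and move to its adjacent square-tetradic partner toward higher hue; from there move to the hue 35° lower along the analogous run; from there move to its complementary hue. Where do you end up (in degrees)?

342 + 90 = 432 → 432 − 360 = 72°   (square ↑)
72 − 35 = 37°   (analog 35° ↓)
37 + 180 = 217°   (complement)

217°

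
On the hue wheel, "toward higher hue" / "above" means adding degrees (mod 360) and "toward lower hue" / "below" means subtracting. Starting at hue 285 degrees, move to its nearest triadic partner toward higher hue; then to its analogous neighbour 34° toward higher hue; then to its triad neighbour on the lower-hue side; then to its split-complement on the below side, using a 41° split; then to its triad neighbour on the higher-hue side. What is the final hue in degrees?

218°

285 + 120 = 405 → 405 − 360 = 45°   (triadic ↑)
45 + 34 = 79°   (analog 34° ↑)
79 − 120 = -41 → -41 + 360 = 319°   (triadic ↓)
319 + 139 = 458 → 458 − 360 = 98°   (split-comp 41° ↓)
98 + 120 = 218°   (triadic ↑)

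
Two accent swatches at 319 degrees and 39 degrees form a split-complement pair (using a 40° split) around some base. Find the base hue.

The accents sit 40° either side of the complement, so the complement is their short-arc midpoint on the wheel.
Short-arc midpoint of 319° and 39°: 359°.
Base is 180° from the complement: 359 − 180 = 179°

179°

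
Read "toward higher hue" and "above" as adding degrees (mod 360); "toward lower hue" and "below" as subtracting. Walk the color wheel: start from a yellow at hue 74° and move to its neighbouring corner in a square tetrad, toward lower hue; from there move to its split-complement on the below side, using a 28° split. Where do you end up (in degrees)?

136°

square ↓ −90°: 74 − 90 = -16 → -16 + 360 = 344°
split-comp 28° ↓ +152°: 344 + 152 = 496 → 496 − 360 = 136°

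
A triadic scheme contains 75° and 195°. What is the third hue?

315°

A triad spaces three hues 120° apart.
The full set is {75°, 195°, 315°}.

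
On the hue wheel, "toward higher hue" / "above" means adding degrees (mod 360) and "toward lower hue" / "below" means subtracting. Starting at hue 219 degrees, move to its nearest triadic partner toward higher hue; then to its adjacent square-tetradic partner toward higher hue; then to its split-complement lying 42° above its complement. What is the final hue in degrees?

+120° (triadic ↑): 219 + 120 = 339°
+90° (square ↑): 339 + 90 = 429 → 429 − 360 = 69°
+222° (split-comp 42° ↑): 69 + 222 = 291°

291°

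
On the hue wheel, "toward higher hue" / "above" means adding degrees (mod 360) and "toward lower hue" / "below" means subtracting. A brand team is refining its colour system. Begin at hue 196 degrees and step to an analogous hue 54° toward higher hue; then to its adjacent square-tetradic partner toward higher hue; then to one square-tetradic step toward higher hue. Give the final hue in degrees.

analog 54° ↑ +54°: 196 + 54 = 250°
square ↑ +90°: 250 + 90 = 340°
square ↑ +90°: 340 + 90 = 430 → 430 − 360 = 70°

70°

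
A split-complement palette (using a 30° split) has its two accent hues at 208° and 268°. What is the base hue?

58°

The accents sit 30° either side of the complement, so the complement is their short-arc midpoint on the wheel.
Short-arc midpoint of 208° and 268°: 238°.
Base is 180° from the complement: 238 − 180 = 58°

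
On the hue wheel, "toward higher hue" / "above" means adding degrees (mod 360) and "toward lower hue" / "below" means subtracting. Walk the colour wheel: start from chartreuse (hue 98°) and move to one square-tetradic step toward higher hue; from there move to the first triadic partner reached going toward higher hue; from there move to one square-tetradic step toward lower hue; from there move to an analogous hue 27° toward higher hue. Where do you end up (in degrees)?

245°

+90° (square ↑): 98 + 90 = 188°
+120° (triadic ↑): 188 + 120 = 308°
−90° (square ↓): 308 − 90 = 218°
+27° (analog 27° ↑): 218 + 27 = 245°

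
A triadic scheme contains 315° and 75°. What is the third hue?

A triad spaces three hues 120° apart.
The full set is {75°, 195°, 315°}.

195°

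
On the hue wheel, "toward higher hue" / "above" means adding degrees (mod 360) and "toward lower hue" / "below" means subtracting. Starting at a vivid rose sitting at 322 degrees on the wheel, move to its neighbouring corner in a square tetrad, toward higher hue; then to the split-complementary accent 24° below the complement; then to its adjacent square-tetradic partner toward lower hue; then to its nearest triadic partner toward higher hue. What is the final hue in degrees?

+90° (square ↑): 322 + 90 = 412 → 412 − 360 = 52°
+156° (split-comp 24° ↓): 52 + 156 = 208°
−90° (square ↓): 208 − 90 = 118°
+120° (triadic ↑): 118 + 120 = 238°

238°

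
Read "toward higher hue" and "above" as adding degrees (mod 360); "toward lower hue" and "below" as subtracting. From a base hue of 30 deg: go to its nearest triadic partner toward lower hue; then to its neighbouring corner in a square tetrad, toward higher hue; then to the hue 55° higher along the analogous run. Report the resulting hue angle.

triadic ↓ −120°: 30 − 120 = -90 → -90 + 360 = 270°
square ↑ +90°: 270 + 90 = 360 → 360 − 360 = 0°
analog 55° ↑ +55°: 0 + 55 = 55°

55°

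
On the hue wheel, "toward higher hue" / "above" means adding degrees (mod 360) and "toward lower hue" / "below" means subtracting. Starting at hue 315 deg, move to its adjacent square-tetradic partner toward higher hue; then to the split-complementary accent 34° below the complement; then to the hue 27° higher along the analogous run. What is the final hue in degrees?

+90° (square ↑): 315 + 90 = 405 → 405 − 360 = 45°
+146° (split-comp 34° ↓): 45 + 146 = 191°
+27° (analog 27° ↑): 191 + 27 = 218°

218°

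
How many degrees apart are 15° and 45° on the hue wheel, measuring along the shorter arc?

|15 − 45| = 30.
30 ≤ 180, so the shorter arc is 30°.

30°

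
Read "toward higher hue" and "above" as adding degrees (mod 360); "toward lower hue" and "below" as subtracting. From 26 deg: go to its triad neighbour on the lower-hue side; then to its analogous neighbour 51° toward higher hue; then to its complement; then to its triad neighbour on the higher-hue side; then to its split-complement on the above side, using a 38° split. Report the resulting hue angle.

115°

26 − 120 = -94 → -94 + 360 = 266°   (triadic ↓)
266 + 51 = 317°   (analog 51° ↑)
317 + 180 = 497 → 497 − 360 = 137°   (complement)
137 + 120 = 257°   (triadic ↑)
257 + 218 = 475 → 475 − 360 = 115°   (split-comp 38° ↑)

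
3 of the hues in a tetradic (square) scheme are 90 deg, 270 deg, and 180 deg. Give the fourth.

A square tetradic scheme places four hues every 90°.
The full set through 90° is {0°, 90°, 180°, 270°}.
Given {90°, 180°, 270°}, the missing hue is 0°.

0°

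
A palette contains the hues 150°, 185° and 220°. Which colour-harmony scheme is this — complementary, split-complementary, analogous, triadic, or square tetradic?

Sort the hues: 150°, 185°, 220°.
Successive gaps around the wheel: 35°, 35°, 290°.
A run of hues at equal small steps (35°) with one large closing gap is an analogous group.

analogous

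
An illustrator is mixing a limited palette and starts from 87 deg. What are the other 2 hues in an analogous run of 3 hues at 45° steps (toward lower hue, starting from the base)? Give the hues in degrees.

Analogous hues sit every 45° along the wheel.
87 − 45 = 42°
87 − 90 = -3 → -3 + 360 = 357°

42° and 357°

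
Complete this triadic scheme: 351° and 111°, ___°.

A triad places three hues 120° apart.
The full set through 111° is {111°, 231°, 351°}.
Given {111°, 351°}, the missing hue is 231°.

231°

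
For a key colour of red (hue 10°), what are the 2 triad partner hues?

130° and 250°

A triad places three hues 120° apart.
10 + 120 = 130°
10 + 240 = 250°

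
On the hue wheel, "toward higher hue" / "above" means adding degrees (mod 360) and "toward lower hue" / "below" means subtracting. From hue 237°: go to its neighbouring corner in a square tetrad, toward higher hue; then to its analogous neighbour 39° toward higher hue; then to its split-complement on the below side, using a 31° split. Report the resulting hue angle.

155°

square ↑ +90°: 237 + 90 = 327°
analog 39° ↑ +39°: 327 + 39 = 366 → 366 − 360 = 6°
split-comp 31° ↓ +149°: 6 + 149 = 155°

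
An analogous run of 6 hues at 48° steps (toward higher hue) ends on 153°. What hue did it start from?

273°

5 steps of 48° (toward higher hue) give a net shift of +240°.
Start = end − shift: 153 − 240 = -87 → -87 + 360 = 273°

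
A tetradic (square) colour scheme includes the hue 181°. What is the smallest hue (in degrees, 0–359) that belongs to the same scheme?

A square tetradic scheme places four hues every 90°.
The full set through 181° is {1°, 91°, 181°, 271°}.

1°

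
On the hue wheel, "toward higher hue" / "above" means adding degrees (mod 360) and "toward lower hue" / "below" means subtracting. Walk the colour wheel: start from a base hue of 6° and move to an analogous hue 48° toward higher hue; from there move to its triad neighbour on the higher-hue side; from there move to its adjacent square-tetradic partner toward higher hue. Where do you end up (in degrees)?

264°

6 + 48 = 54°   (analog 48° ↑)
54 + 120 = 174°   (triadic ↑)
174 + 90 = 264°   (square ↑)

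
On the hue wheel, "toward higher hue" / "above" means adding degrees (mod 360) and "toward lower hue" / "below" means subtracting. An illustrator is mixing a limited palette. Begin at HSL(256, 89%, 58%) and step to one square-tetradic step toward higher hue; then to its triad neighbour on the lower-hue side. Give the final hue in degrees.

+90° (square ↑): 256 + 90 = 346°
−120° (triadic ↓): 346 − 120 = 226°

226°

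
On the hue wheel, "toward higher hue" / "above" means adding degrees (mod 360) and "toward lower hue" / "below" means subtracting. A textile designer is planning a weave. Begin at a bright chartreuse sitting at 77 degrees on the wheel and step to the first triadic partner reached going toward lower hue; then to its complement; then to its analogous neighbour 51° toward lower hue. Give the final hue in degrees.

86°

−120° (triadic ↓): 77 − 120 = -43 → -43 + 360 = 317°
+180° (complement): 317 + 180 = 497 → 497 − 360 = 137°
−51° (analog 51° ↓): 137 − 51 = 86°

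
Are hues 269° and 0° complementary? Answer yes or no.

no

Angular distance: |269 − 0| = 269; shorter arc = 360 − 269 = 91°.
Complementary requires 180°.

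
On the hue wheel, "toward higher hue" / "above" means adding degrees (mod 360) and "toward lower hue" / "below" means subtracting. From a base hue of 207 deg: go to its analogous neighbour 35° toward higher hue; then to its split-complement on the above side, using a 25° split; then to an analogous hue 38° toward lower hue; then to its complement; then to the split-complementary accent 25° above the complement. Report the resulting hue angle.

74°

analog 35° ↑ +35°: 207 + 35 = 242°
split-comp 25° ↑ +205°: 242 + 205 = 447 → 447 − 360 = 87°
analog 38° ↓ −38°: 87 − 38 = 49°
complement +180°: 49 + 180 = 229°
split-comp 25° ↑ +205°: 229 + 205 = 434 → 434 − 360 = 74°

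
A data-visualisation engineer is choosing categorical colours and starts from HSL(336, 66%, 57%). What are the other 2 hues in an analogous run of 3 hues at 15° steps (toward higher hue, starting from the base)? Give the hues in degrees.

Analogous hues sit every 15° along the wheel.
336 + 15 = 351°
336 + 30 = 366 → 366 − 360 = 6°

351° and 6°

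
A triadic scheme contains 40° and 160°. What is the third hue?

A triad spaces three hues 120° apart.
The full set is {40°, 160°, 280°}.

280°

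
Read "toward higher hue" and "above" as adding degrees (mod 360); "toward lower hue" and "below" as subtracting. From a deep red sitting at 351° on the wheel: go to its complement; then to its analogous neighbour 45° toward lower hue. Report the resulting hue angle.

126°

+180° (complement): 351 + 180 = 531 → 531 − 360 = 171°
−45° (analog 45° ↓): 171 − 45 = 126°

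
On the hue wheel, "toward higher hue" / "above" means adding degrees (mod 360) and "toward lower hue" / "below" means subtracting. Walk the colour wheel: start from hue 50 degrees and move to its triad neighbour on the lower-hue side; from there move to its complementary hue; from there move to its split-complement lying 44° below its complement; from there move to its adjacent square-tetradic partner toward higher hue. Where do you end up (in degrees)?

−120° (triadic ↓): 50 − 120 = -70 → -70 + 360 = 290°
+180° (complement): 290 + 180 = 470 → 470 − 360 = 110°
+136° (split-comp 44° ↓): 110 + 136 = 246°
+90° (square ↑): 246 + 90 = 336°

336°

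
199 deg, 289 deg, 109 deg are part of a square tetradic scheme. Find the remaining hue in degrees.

19°

A square tetradic scheme places four hues every 90°.
The full set through 109° is {19°, 109°, 199°, 289°}.
Given {109°, 199°, 289°}, the missing hue is 19°.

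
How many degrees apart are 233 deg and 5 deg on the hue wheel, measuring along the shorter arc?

|233 − 5| = 228.
The shorter arc is 360 − 228 = 132°.

132°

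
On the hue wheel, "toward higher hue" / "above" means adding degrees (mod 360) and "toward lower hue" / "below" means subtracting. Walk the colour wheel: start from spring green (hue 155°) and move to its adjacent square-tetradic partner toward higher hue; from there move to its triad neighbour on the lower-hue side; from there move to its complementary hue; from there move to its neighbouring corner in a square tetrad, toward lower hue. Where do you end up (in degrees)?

215°

+90° (square ↑): 155 + 90 = 245°
−120° (triadic ↓): 245 − 120 = 125°
+180° (complement): 125 + 180 = 305°
−90° (square ↓): 305 − 90 = 215°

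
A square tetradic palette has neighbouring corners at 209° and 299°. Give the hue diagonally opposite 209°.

29°

A square tetradic scheme places four hues 90° apart; opposite corners are 180° apart.
209 + 180 = 389 → 389 − 360 = 29°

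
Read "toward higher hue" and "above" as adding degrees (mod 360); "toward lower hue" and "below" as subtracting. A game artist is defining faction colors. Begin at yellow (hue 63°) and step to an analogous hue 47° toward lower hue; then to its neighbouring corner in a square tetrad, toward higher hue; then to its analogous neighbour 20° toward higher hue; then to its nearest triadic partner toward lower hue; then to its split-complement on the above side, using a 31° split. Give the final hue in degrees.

217°

analog 47° ↓ −47°: 63 − 47 = 16°
square ↑ +90°: 16 + 90 = 106°
analog 20° ↑ +20°: 106 + 20 = 126°
triadic ↓ −120°: 126 − 120 = 6°
split-comp 31° ↑ +211°: 6 + 211 = 217°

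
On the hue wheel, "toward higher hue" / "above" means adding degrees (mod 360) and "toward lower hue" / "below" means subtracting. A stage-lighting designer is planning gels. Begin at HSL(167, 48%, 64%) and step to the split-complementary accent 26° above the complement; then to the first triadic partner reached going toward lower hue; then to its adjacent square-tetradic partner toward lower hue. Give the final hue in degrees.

163°

split-comp 26° ↑ +206°: 167 + 206 = 373 → 373 − 360 = 13°
triadic ↓ −120°: 13 − 120 = -107 → -107 + 360 = 253°
square ↓ −90°: 253 − 90 = 163°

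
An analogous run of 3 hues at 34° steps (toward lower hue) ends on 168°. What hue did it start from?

236°

2 steps of 34° (toward lower hue) give a net shift of −68°.
Start = end − shift: 168 + 68 = 236°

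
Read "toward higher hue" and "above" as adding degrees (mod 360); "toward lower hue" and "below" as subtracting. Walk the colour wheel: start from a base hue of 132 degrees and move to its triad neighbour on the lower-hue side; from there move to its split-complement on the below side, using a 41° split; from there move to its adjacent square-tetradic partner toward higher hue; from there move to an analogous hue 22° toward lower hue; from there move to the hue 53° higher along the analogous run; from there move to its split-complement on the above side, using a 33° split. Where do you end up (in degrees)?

125°

132 − 120 = 12°   (triadic ↓)
12 + 139 = 151°   (split-comp 41° ↓)
151 + 90 = 241°   (square ↑)
241 − 22 = 219°   (analog 22° ↓)
219 + 53 = 272°   (analog 53° ↑)
272 + 213 = 485 → 485 − 360 = 125°   (split-comp 33° ↑)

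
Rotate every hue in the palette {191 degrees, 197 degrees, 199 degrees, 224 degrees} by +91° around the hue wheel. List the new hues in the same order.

191 + 91 = 282°
197 + 91 = 288°
199 + 91 = 290°
224 + 91 = 315°

282°, 288°, 290°, 315°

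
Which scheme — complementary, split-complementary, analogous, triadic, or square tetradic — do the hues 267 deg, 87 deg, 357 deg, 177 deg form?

Sort the hues: 87°, 177°, 267°, 357°.
Successive gaps around the wheel: 90°, 90°, 90°, 90°.
Four hues every 90° form a square tetradic scheme.

square tetradic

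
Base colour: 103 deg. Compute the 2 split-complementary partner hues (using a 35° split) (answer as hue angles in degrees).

Split-complementary hues sit 35° either side of the complement.
Complement of 103 deg: 103 + 180 = 283°
283 − 35 = 248°
283 + 35 = 318°

248° and 318°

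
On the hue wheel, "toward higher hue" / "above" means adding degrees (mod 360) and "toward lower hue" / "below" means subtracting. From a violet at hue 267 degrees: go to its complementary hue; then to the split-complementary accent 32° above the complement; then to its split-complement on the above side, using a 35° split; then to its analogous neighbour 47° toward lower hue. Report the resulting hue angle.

267 + 180 = 447 → 447 − 360 = 87°   (complement)
87 + 212 = 299°   (split-comp 32° ↑)
299 + 215 = 514 → 514 − 360 = 154°   (split-comp 35° ↑)
154 − 47 = 107°   (analog 47° ↓)

107°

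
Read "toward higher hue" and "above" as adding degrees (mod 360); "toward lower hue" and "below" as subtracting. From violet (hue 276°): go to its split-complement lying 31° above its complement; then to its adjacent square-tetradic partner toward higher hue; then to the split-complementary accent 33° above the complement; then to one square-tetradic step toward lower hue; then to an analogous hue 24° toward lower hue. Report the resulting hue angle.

316°

+211° (split-comp 31° ↑): 276 + 211 = 487 → 487 − 360 = 127°
+90° (square ↑): 127 + 90 = 217°
+213° (split-comp 33° ↑): 217 + 213 = 430 → 430 − 360 = 70°
−90° (square ↓): 70 − 90 = -20 → -20 + 360 = 340°
−24° (analog 24° ↓): 340 − 24 = 316°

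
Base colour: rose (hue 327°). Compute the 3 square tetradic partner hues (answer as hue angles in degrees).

A square tetradic scheme places four hues every 90°.
327 + 90 = 417 → 417 − 360 = 57°
327 + 180 = 507 → 507 − 360 = 147°
327 + 270 = 597 → 597 − 360 = 237°

57°, 147° and 237°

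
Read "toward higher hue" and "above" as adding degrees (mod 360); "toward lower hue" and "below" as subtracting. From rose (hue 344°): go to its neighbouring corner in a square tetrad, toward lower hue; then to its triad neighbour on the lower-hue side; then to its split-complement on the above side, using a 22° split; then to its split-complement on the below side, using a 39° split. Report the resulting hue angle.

square ↓ −90°: 344 − 90 = 254°
triadic ↓ −120°: 254 − 120 = 134°
split-comp 22° ↑ +202°: 134 + 202 = 336°
split-comp 39° ↓ +141°: 336 + 141 = 477 → 477 − 360 = 117°

117°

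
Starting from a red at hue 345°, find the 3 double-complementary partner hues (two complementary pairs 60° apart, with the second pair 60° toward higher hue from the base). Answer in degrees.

A rectangular tetradic uses two complementary pairs 60° apart: offsets 0°, 60°, 180°, 240°.
345 + 60 = 405 → 405 − 360 = 45°
345 + 180 = 525 → 525 − 360 = 165°
345 + 240 = 585 → 585 − 360 = 225°

45°, 165°, 225°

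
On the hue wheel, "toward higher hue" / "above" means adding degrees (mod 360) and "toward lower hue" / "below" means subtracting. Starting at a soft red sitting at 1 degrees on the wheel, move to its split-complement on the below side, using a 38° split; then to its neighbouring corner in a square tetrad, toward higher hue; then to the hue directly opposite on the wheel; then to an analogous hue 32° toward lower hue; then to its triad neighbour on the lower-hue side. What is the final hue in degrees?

261°

split-comp 38° ↓ +142°: 1 + 142 = 143°
square ↑ +90°: 143 + 90 = 233°
complement +180°: 233 + 180 = 413 → 413 − 360 = 53°
analog 32° ↓ −32°: 53 − 32 = 21°
triadic ↓ −120°: 21 − 120 = -99 → -99 + 360 = 261°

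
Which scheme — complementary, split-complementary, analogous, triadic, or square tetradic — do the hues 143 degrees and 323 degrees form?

Sort the hues: 143°, 323°.
Successive gaps around the wheel: 180°, 180°.
Two hues 180° apart are complementary.

complementary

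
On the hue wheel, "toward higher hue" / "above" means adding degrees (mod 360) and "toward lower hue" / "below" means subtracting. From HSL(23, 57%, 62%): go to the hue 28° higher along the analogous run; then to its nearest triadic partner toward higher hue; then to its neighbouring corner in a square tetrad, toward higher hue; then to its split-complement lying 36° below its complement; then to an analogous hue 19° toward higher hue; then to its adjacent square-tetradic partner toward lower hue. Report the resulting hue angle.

334°

23 + 28 = 51°   (analog 28° ↑)
51 + 120 = 171°   (triadic ↑)
171 + 90 = 261°   (square ↑)
261 + 144 = 405 → 405 − 360 = 45°   (split-comp 36° ↓)
45 + 19 = 64°   (analog 19° ↑)
64 − 90 = -26 → -26 + 360 = 334°   (square ↓)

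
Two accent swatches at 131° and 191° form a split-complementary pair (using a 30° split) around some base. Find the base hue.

341°

The accents sit 30° either side of the complement, so the complement is their short-arc midpoint on the wheel.
Short-arc midpoint of 131° and 191°: 161°.
Base is 180° from the complement: 161 − 180 = -19 → -19 + 360 = 341°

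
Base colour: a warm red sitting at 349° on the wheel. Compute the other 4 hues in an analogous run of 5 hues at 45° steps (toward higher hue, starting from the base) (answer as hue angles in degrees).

Analogous hues sit every 45° along the wheel.
349 + 45 = 394 → 394 − 360 = 34°
349 + 90 = 439 → 439 − 360 = 79°
349 + 135 = 484 → 484 − 360 = 124°
349 + 180 = 529 → 529 − 360 = 169°

34°, 79°, 124°, and 169°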